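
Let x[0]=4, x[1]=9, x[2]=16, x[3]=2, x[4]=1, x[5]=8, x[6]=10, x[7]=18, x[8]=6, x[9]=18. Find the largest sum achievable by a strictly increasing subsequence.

47

Let S[i] be the best sum of a strictly increasing subsequence ending at i:
i:      0  1  2  3  4  5  6  7  8  9
x[i]:   4  9 16  2  1  8 10 18  6 18
S:      4 13 29  2  1 12 23 47 10 47
Maximum is 47 (e.g. 4 + 9 + 16 + 18).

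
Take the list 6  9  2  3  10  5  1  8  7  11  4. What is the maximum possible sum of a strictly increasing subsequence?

Let S[i] be the best sum of a strictly increasing subsequence ending at i:
i:      1  2  3  4  5  6  7  8  9 10 11
a[i]:   6  9  2  3 10  5  1  8  7 11  4
S:      6 15  2  5 25 10  1 18 17 36  9
Maximum is 36 (e.g. 6 + 9 + 10 + 11).

36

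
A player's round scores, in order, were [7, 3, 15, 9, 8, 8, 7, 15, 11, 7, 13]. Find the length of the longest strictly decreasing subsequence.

Negate each value so 'decreasing' becomes 'increasing', then run patience tails on the negated sequence:
-7 → extends → [-7]
-3 → extends → [-7, -3]
-15 → replaces -7 → [-15, -3]
-9 → replaces -3 → [-15, -9]
-8 → extends → [-15, -9, -8]
-8 → already a tail → [-15, -9, -8]
-7 → extends → [-15, -9, -8, -7]
-15 → already a tail → [-15, -9, -8, -7]
-11 → replaces -9 → [-15, -11, -8, -7]
-7 → already a tail → [-15, -11, -8, -7]
-13 → replaces -11 → [-15, -13, -8, -7]
Four tails, so the longest strictly decreasing subsequence of the original has length 4.

4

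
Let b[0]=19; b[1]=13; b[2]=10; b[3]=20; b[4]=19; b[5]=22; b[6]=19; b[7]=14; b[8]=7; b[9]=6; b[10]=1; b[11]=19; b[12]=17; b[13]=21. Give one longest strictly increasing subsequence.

13, 14, 19, 21

Patience tails give the LIS length; then backtrack through the dp parents:
19 → extends → [19]
13 → replaces 19 → [13]
10 → replaces 13 → [10]
20 → extends → [10, 20]
19 → replaces 20 → [10, 19]
22 → extends → [10, 19, 22]
19 → already a tail → [10, 19, 22]
14 → replaces 19 → [10, 14, 22]
7 → replaces 10 → [7, 14, 22]
6 → replaces 7 → [6, 14, 22]
1 → replaces 6 → [1, 14, 22]
19 → replaces 22 → [1, 14, 19]
17 → replaces 19 → [1, 14, 17]
21 → extends → [1, 14, 17, 21]
Length 4; one witness is 13, 14, 19, 21.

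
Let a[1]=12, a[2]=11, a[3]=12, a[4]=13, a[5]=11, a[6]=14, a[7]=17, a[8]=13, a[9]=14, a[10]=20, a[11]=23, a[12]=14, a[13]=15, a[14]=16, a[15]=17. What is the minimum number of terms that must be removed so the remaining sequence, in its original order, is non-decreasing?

6

Fewest deletions = n − (longest non-decreasing subsequence).
i:      1  2  3  4  5  6  7  8  9 10 11 12 13 14 15
a[i]:  12 11 12 13 11 14 17 13 14 20 23 14 15 16 17
dp:     1  1  2  3  2  4  5  4  5  6  7  6  7  8  9
max dp = 9, so deletions = 15 − 9 = 6.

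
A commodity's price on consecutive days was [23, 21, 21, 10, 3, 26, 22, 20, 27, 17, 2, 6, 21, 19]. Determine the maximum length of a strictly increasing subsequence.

3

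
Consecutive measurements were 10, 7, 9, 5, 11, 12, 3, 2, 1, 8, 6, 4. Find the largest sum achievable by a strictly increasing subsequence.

39

Let S[i] be the best sum of a strictly increasing subsequence ending at i:
i:      1  2  3  4  5  6  7  8  9 10 11 12
a[i]:  10  7  9  5 11 12  3  2  1  8  6  4
S:     10  7 16  5 27 39  3  2  1 15 11  7
Maximum is 39 (e.g. 7 + 9 + 11 + 12).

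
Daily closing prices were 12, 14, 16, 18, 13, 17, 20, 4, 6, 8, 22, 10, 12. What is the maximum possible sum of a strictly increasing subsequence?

102

Let S[i] be the best sum of a strictly increasing subsequence ending at i:
i:       1   2   3   4   5   6   7   8   9  10  11  12  13
a[i]:   12  14  16  18  13  17  20   4   6   8  22  10  12
S:      12  26  42  60  25  59  80   4  10  18 102  28  40
Maximum is 102 (e.g. 12 + 14 + 16 + 18 + 20 + 22).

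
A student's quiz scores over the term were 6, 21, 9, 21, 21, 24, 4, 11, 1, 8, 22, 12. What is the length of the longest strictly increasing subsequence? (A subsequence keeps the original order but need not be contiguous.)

4

Let dp[i] be the length of the longest such subsequence ending at index i:
i:      1  2  3  4  5  6  7  8  9 10 11 12
a[i]:   6 21  9 21 21 24  4 11  1  8 22 12
dp:     1  2  2  3  3  4  1  3  1  2  4  4
Maximum dp value is 4.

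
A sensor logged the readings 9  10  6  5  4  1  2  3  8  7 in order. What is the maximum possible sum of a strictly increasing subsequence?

Let S[i] be the best sum of a strictly increasing subsequence ending at i:
i:      1  2  3  4  5  6  7  8  9 10
a[i]:   9 10  6  5  4  1  2  3  8  7
S:      9 19  6  5  4  1  3  6 14 13
Maximum is 19 (e.g. 9 + 10).

19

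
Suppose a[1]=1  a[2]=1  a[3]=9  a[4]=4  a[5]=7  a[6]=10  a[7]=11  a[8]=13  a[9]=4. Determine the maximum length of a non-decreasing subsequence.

Track the smallest tail for each achievable length (allowing ties):
1 → extends → [1]
1 → extends → [1, 1]
9 → extends → [1, 1, 9]
4 → replaces 9 → [1, 1, 4]
7 → extends → [1, 1, 4, 7]
10 → extends → [1, 1, 4, 7, 10]
11 → extends → [1, 1, 4, 7, 10, 11]
13 → extends → [1, 1, 4, 7, 10, 11, 13]
4 → replaces 7 → [1, 1, 4, 4, 10, 11, 13]
Seven tails, so the longest non-decreasing subsequence has length 7 (e.g. 1, 1, 4, 7, 10, 11, 13).

7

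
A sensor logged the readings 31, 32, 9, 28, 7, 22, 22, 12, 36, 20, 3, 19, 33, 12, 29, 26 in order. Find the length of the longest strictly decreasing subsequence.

6

Negate each value so 'decreasing' becomes 'increasing', then run patience tails on the negated sequence:
-31 → extends → [-31]
-32 → replaces -31 → [-32]
-9 → extends → [-32, -9]
-28 → replaces -9 → [-32, -28]
-7 → extends → [-32, -28, -7]
-22 → replaces -7 → [-32, -28, -22]
-22 → already a tail → [-32, -28, -22]
-12 → extends → [-32, -28, -22, -12]
-36 → replaces -32 → [-36, -28, -22, -12]
-20 → replaces -12 → [-36, -28, -22, -20]
-3 → extends → [-36, -28, -22, -20, -3]
-19 → replaces -3 → [-36, -28, -22, -20, -19]
-33 → replaces -28 → [-36, -33, -22, -20, -19]
-12 → extends → [-36, -33, -22, -20, -19, -12]
-29 → replaces -22 → [-36, -33, -29, -20, -19, -12]
-26 → replaces -20 → [-36, -33, -29, -26, -19, -12]
Six tails, so the longest strictly decreasing subsequence of the original has length 6.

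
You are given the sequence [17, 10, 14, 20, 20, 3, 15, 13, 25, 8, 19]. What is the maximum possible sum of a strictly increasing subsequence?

Let S[i] be the best sum of a strictly increasing subsequence ending at i:
i:      1  2  3  4  5  6  7  8  9 10 11
a[i]:  17 10 14 20 20  3 15 13 25  8 19
S:     17 10 24 44 44  3 39 23 69 11 58
Maximum is 69 (e.g. 10 + 14 + 20 + 25).

69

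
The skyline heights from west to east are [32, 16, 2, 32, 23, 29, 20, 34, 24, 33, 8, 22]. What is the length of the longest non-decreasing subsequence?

4

Let dp[i] be the length of the longest such subsequence ending at index i:
i:      1  2  3  4  5  6  7  8  9 10 11 12
a[i]:  32 16  2 32 23 29 20 34 24 33  8 22
dp:     1  1  1  2  2  3  2  4  3  4  2  3
Maximum dp value is 4.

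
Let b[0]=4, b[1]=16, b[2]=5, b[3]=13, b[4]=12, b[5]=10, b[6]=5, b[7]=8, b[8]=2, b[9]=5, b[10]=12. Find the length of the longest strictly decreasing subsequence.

6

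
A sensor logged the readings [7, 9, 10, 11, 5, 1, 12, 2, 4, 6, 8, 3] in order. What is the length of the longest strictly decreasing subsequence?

Negate each value so 'decreasing' becomes 'increasing', then run patience tails on the negated sequence:
-7 → extends → [-7]
-9 → replaces -7 → [-9]
-10 → replaces -9 → [-10]
-11 → replaces -10 → [-11]
-5 → extends → [-11, -5]
-1 → extends → [-11, -5, -1]
-12 → replaces -11 → [-12, -5, -1]
-2 → replaces -1 → [-12, -5, -2]
-4 → replaces -2 → [-12, -5, -4]
-6 → replaces -5 → [-12, -6, -4]
-8 → replaces -6 → [-12, -8, -4]
-3 → extends → [-12, -8, -4, -3]
Four tails, so the longest strictly decreasing subsequence of the original has length 4.

4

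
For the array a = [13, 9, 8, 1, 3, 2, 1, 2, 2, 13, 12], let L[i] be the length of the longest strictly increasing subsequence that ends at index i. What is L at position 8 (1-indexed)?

dp[i] = 1 + max{dp[j] : j<i, a[j]<a[i]} (or 1 if no such j):
i:      1  2  3  4  5  6  7  8  9 10 11
a[i]:  13  9  8  1  3  2  1  2  2 13 12
dp:     1  1  1  1  2  2  1  2  2  3  3
At index 8 the value is 2.

2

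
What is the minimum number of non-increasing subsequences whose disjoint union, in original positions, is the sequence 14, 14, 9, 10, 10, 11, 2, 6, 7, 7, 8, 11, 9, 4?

5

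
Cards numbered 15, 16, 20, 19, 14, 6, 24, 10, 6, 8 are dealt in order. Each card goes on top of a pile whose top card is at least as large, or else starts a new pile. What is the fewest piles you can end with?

4

The minimum number of non-increasing subsequences covering a sequence equals the length of its longest strictly increasing subsequence.
LIS length is 4 (e.g. 15, 16, 20, 24), so 4 piles are needed.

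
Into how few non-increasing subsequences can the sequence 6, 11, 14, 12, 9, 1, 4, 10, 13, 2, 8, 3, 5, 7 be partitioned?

5

Place each on the leftmost legal pile:
6 → new pile 1 (tops now [6])
11 → new pile 2 (tops now [6, 11])
14 → new pile 3 (tops now [6, 11, 14])
12 → pile 3 (tops now [6, 11, 12])
9 → pile 2 (tops now [6, 9, 12])
1 → pile 1 (tops now [1, 9, 12])
4 → pile 2 (tops now [1, 4, 12])
10 → pile 3 (tops now [1, 4, 10])
13 → new pile 4 (tops now [1, 4, 10, 13])
2 → pile 2 (tops now [1, 2, 10, 13])
8 → pile 3 (tops now [1, 2, 8, 13])
3 → pile 3 (tops now [1, 2, 3, 13])
5 → pile 4 (tops now [1, 2, 3, 5])
7 → new pile 5 (tops now [1, 2, 3, 5, 7])
Five piles.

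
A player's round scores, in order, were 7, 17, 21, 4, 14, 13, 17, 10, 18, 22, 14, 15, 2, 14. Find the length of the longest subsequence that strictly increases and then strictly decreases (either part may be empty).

7

inc[i] = longest strictly increasing subsequence ending at i; dec[i] = longest strictly decreasing subsequence starting at i:
i:      1  2  3  4  5  6  7  8  9 10 11 12 13 14
a[i]:   7 17 21  4 14 13 17 10 18 22 14 15  2 14
inc:    1  2  3  1  2  2  3  2  4  5  3  4  1  3
dec:    3  5  5  2  4  3  3  2  3  3  2  2  1  1
Best peak at i=3 (value 21): inc=3, dec=5, length 3+5−1 = 7.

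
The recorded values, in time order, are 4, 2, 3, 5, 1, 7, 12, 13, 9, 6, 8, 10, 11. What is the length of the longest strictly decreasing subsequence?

3

Let dp[i] be the longest strictly decreasing subsequence ending at i:
i:      1  2  3  4  5  6  7  8  9 10 11 12 13
a[i]:   4  2  3  5  1  7 12 13  9  6  8 10 11
dp:     1  2  2  1  3  1  1  1  2  3  3  2  2
Maximum is 3.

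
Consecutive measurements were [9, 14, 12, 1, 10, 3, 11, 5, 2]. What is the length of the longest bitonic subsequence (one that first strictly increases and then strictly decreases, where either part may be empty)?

6

inc[i] = longest strictly increasing subsequence ending at i; dec[i] = longest strictly decreasing subsequence starting at i:
i:      1  2  3  4  5  6  7  8  9
a[i]:   9 14 12  1 10  3 11  5  2
inc:    1  2  2  1  2  2  3  3  2
dec:    3  5  4  1  3  2  3  2  1
Best peak at i=2 (value 14): inc=2, dec=5, length 2+5−1 = 6.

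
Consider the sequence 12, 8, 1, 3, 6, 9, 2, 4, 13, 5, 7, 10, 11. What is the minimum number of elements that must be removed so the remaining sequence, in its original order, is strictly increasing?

Fewest deletions = n − (longest strictly increasing subsequence).
Patience tails:
12 → extends → [12]
8 → replaces 12 → [8]
1 → replaces 8 → [1]
3 → extends → [1, 3]
6 → extends → [1, 3, 6]
9 → extends → [1, 3, 6, 9]
2 → replaces 3 → [1, 2, 6, 9]
4 → replaces 6 → [1, 2, 4, 9]
13 → extends → [1, 2, 4, 9, 13]
5 → replaces 9 → [1, 2, 4, 5, 13]
7 → replaces 13 → [1, 2, 4, 5, 7]
10 → extends → [1, 2, 4, 5, 7, 10]
11 → extends → [1, 2, 4, 5, 7, 10, 11]
Longest strictly increasing subsequence has length 7, so deletions = 13 − 7 = 6.

6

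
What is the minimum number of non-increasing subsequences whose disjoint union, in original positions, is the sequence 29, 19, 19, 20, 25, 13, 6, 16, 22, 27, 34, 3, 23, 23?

5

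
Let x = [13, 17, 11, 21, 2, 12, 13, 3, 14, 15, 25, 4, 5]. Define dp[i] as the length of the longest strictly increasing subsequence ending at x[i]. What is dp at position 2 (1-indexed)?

dp[i] = 1 + max{dp[j] : j<i, x[j]<x[i]} (or 1 if no such j):
i:      1  2  3  4  5  6  7  8  9 10 11 12 13
x[i]:  13 17 11 21  2 12 13  3 14 15 25  4  5
dp:     1  2  1  3  1  2  3  2  4  5  6  3  4
At index 2 the value is 2.

2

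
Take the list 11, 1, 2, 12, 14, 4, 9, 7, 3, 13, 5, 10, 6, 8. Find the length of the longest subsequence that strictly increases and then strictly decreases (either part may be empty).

inc[i] = longest strictly increasing subsequence ending at i; dec[i] = longest strictly decreasing subsequence starting at i:
i:      1  2  3  4  5  6  7  8  9 10 11 12 13 14
a[i]:  11  1  2 12 14  4  9  7  3 13  5 10  6  8
inc:    1  1  2  3  4  3  4  4  3  5  4  5  5  6
dec:    4  1  1  4  4  2  3  2  1  3  1  2  1  1
Best peak at i=5 (value 14): inc=4, dec=4, length 4+4−1 = 7.

7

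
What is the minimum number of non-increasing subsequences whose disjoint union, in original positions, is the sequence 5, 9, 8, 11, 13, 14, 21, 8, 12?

6

Place each on the leftmost legal pile:
5 → new pile 1 (tops now [5])
9 → new pile 2 (tops now [5, 9])
8 → pile 2 (tops now [5, 8])
11 → new pile 3 (tops now [5, 8, 11])
13 → new pile 4 (tops now [5, 8, 11, 13])
14 → new pile 5 (tops now [5, 8, 11, 13, 14])
21 → new pile 6 (tops now [5, 8, 11, 13, 14, 21])
8 → pile 2 (tops now [5, 8, 11, 13, 14, 21])
12 → pile 4 (tops now [5, 8, 11, 12, 14, 21])
Six piles.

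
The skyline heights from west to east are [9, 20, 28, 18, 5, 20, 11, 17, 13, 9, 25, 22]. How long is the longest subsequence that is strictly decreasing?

5

Negate each value so 'decreasing' becomes 'increasing', then run patience tails on the negated sequence:
-9 → extends → [-9]
-20 → replaces -9 → [-20]
-28 → replaces -20 → [-28]
-18 → extends → [-28, -18]
-5 → extends → [-28, -18, -5]
-20 → replaces -18 → [-28, -20, -5]
-11 → replaces -5 → [-28, -20, -11]
-17 → replaces -11 → [-28, -20, -17]
-13 → extends → [-28, -20, -17, -13]
-9 → extends → [-28, -20, -17, -13, -9]
-25 → replaces -20 → [-28, -25, -17, -13, -9]
-22 → replaces -17 → [-28, -25, -22, -13, -9]
Five tails, so the longest strictly decreasing subsequence of the original has length 5.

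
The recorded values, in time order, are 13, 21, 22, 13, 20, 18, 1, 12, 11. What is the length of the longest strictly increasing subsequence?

Let dp[i] be the length of the longest such subsequence ending at index i:
i:      1  2  3  4  5  6  7  8  9
a[i]:  13 21 22 13 20 18  1 12 11
dp:     1  2  3  1  2  2  1  2  2
Maximum dp value is 3.

3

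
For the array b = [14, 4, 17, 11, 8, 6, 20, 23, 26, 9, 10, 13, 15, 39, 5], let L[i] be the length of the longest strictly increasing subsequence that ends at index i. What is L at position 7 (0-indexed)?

4

dp[i] = 1 + max{dp[j] : j<i, b[j]<b[i]} (or 1 if no such j):
i:      0  1  2  3  4  5  6  7  8  9 10 11 12 13 14
b[i]:  14  4 17 11  8  6 20 23 26  9 10 13 15 39  5
dp:     1  1  2  2  2  2  3  4  5  3  4  5  6  7  2
At index 7 the value is 4.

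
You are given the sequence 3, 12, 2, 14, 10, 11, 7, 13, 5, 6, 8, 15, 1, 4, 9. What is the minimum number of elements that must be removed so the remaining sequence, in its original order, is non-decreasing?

Fewest deletions = n − (longest non-decreasing subsequence).
i:      1  2  3  4  5  6  7  8  9 10 11 12 13 14 15
a[i]:   3 12  2 14 10 11  7 13  5  6  8 15  1  4  9
dp:     1  2  1  3  2  3  2  4  2  3  4  5  1  2  5
max dp = 5, so deletions = 15 − 5 = 10.

10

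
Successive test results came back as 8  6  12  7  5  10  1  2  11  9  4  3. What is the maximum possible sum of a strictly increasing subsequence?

Let S[i] be the best sum of a strictly increasing subsequence ending at i:
i:      1  2  3  4  5  6  7  8  9 10 11 12
a[i]:   8  6 12  7  5 10  1  2 11  9  4  3
S:      8  6 20 13  5 23  1  3 34 22  7  6
Maximum is 34 (e.g. 6 + 7 + 10 + 11).

34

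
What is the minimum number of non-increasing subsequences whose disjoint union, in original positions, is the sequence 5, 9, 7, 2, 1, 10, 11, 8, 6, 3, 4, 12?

5

Place each on the leftmost legal pile:
5 → new pile 1 (tops now [5])
9 → new pile 2 (tops now [5, 9])
7 → pile 2 (tops now [5, 7])
2 → pile 1 (tops now [2, 7])
1 → pile 1 (tops now [1, 7])
10 → new pile 3 (tops now [1, 7, 10])
11 → new pile 4 (tops now [1, 7, 10, 11])
8 → pile 3 (tops now [1, 7, 8, 11])
6 → pile 2 (tops now [1, 6, 8, 11])
3 → pile 2 (tops now [1, 3, 8, 11])
4 → pile 3 (tops now [1, 3, 4, 11])
12 → new pile 5 (tops now [1, 3, 4, 11, 12])
Five piles.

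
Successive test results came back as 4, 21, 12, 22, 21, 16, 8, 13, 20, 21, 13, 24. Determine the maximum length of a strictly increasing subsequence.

Let dp[i] be the length of the longest such subsequence ending at index i:
i:      1  2  3  4  5  6  7  8  9 10 11 12
a[i]:   4 21 12 22 21 16  8 13 20 21 13 24
dp:     1  2  2  3  3  3  2  3  4  5  3  6
Maximum dp value is 6.

6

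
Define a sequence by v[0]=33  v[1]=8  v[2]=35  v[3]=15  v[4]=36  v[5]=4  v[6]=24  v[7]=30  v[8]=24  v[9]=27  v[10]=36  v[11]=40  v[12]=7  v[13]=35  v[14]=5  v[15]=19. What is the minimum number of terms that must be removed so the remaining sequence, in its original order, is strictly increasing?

10

Fewest deletions = n − (longest strictly increasing subsequence).
Patience tails:
33 → extends → [33]
8 → replaces 33 → [8]
35 → extends → [8, 35]
15 → replaces 35 → [8, 15]
36 → extends → [8, 15, 36]
4 → replaces 8 → [4, 15, 36]
24 → replaces 36 → [4, 15, 24]
30 → extends → [4, 15, 24, 30]
24 → already a tail → [4, 15, 24, 30]
27 → replaces 30 → [4, 15, 24, 27]
36 → extends → [4, 15, 24, 27, 36]
40 → extends → [4, 15, 24, 27, 36, 40]
7 → replaces 15 → [4, 7, 24, 27, 36, 40]
35 → replaces 36 → [4, 7, 24, 27, 35, 40]
5 → replaces 7 → [4, 5, 24, 27, 35, 40]
19 → replaces 24 → [4, 5, 19, 27, 35, 40]
Longest strictly increasing subsequence has length 6, so deletions = 16 − 6 = 10.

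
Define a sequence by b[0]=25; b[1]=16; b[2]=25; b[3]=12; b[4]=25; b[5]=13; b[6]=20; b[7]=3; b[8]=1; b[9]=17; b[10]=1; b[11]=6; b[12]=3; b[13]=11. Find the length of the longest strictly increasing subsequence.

3

Track the smallest tail for each achievable length (strict):
25 → extends → [25]
16 → replaces 25 → [16]
25 → extends → [16, 25]
12 → replaces 16 → [12, 25]
25 → already a tail → [12, 25]
13 → replaces 25 → [12, 13]
20 → extends → [12, 13, 20]
3 → replaces 12 → [3, 13, 20]
1 → replaces 3 → [1, 13, 20]
17 → replaces 20 → [1, 13, 17]
1 → already a tail → [1, 13, 17]
6 → replaces 13 → [1, 6, 17]
3 → replaces 6 → [1, 3, 17]
11 → replaces 17 → [1, 3, 11]
Three tails, so the longest strictly increasing subsequence has length 3 (e.g. 12, 13, 20).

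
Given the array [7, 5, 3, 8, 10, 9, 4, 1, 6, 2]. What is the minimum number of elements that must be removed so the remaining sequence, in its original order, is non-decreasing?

Fewest deletions = n − (longest non-decreasing subsequence).
i:      1  2  3  4  5  6  7  8  9 10
a[i]:   7  5  3  8 10  9  4  1  6  2
dp:     1  1  1  2  3  3  2  1  3  2
max dp = 3, so deletions = 10 − 3 = 7.

7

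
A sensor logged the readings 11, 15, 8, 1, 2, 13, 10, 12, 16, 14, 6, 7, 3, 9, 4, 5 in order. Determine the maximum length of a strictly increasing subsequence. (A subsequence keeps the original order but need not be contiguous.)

Let dp[i] be the length of the longest such subsequence ending at index i:
i:      1  2  3  4  5  6  7  8  9 10 11 12 13 14 15 16
a[i]:  11 15  8  1  2 13 10 12 16 14  6  7  3  9  4  5
dp:     1  2  1  1  2  3  3  4  5  5  3  4  3  5  4  5
Maximum dp value is 5.

5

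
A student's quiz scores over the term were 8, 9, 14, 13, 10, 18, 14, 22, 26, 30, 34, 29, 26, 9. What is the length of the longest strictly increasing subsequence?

Track the smallest tail for each achievable length (strict):
8 → extends → [8]
9 → extends → [8, 9]
14 → extends → [8, 9, 14]
13 → replaces 14 → [8, 9, 13]
10 → replaces 13 → [8, 9, 10]
18 → extends → [8, 9, 10, 18]
14 → replaces 18 → [8, 9, 10, 14]
22 → extends → [8, 9, 10, 14, 22]
26 → extends → [8, 9, 10, 14, 22, 26]
30 → extends → [8, 9, 10, 14, 22, 26, 30]
34 → extends → [8, 9, 10, 14, 22, 26, 30, 34]
29 → replaces 30 → [8, 9, 10, 14, 22, 26, 29, 34]
26 → already a tail → [8, 9, 10, 14, 22, 26, 29, 34]
9 → already a tail → [8, 9, 10, 14, 22, 26, 29, 34]
Eight tails, so the longest strictly increasing subsequence has length 8 (e.g. 8, 9, 14, 18, 22, 26, 30, 34).

8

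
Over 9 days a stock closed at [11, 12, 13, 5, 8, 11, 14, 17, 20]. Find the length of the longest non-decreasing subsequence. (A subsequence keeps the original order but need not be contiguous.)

Track the smallest tail for each achievable length (allowing ties):
11 → extends → [11]
12 → extends → [11, 12]
13 → extends → [11, 12, 13]
5 → replaces 11 → [5, 12, 13]
8 → replaces 12 → [5, 8, 13]
11 → replaces 13 → [5, 8, 11]
14 → extends → [5, 8, 11, 14]
17 → extends → [5, 8, 11, 14, 17]
20 → extends → [5, 8, 11, 14, 17, 20]
Six tails, so the longest non-decreasing subsequence has length 6 (e.g. 11, 12, 13, 14, 17, 20).

6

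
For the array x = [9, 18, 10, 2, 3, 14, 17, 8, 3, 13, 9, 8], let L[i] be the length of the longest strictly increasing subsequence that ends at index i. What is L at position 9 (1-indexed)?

dp[i] = 1 + max{dp[j] : j<i, x[j]<x[i]} (or 1 if no such j):
i:      1  2  3  4  5  6  7  8  9 10 11 12
x[i]:   9 18 10  2  3 14 17  8  3 13  9  8
dp:     1  2  2  1  2  3  4  3  2  4  4  3
At index 9 the value is 2.

2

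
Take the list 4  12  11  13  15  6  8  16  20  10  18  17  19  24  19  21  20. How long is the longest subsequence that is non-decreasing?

Track the smallest tail for each achievable length (allowing ties):
4 → extends → [4]
12 → extends → [4, 12]
11 → replaces 12 → [4, 11]
13 → extends → [4, 11, 13]
15 → extends → [4, 11, 13, 15]
6 → replaces 11 → [4, 6, 13, 15]
8 → replaces 13 → [4, 6, 8, 15]
16 → extends → [4, 6, 8, 15, 16]
20 → extends → [4, 6, 8, 15, 16, 20]
10 → replaces 15 → [4, 6, 8, 10, 16, 20]
18 → replaces 20 → [4, 6, 8, 10, 16, 18]
17 → replaces 18 → [4, 6, 8, 10, 16, 17]
19 → extends → [4, 6, 8, 10, 16, 17, 19]
24 → extends → [4, 6, 8, 10, 16, 17, 19, 24]
19 → replaces 24 → [4, 6, 8, 10, 16, 17, 19, 19]
21 → extends → [4, 6, 8, 10, 16, 17, 19, 19, 21]
20 → replaces 21 → [4, 6, 8, 10, 16, 17, 19, 19, 20]
Nine tails, so the longest non-decreasing subsequence has length 9 (e.g. 4, 12, 13, 15, 16, 18, 19, 19, 21).

9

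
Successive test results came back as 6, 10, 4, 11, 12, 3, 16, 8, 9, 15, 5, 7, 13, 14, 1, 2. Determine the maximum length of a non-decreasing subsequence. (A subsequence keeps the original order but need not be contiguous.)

6

Let dp[i] be the length of the longest such subsequence ending at index i:
i:      1  2  3  4  5  6  7  8  9 10 11 12 13 14 15 16
a[i]:   6 10  4 11 12  3 16  8  9 15  5  7 13 14  1  2
dp:     1  2  1  3  4  1  5  2  3  5  2  3  5  6  1  2
Maximum dp value is 6.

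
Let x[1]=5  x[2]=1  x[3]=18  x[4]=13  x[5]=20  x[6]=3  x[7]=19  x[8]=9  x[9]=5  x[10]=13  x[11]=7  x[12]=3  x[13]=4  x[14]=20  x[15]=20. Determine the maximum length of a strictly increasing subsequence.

Track the smallest tail for each achievable length (strict):
5 → extends → [5]
1 → replaces 5 → [1]
18 → extends → [1, 18]
13 → replaces 18 → [1, 13]
20 → extends → [1, 13, 20]
3 → replaces 13 → [1, 3, 20]
19 → replaces 20 → [1, 3, 19]
9 → replaces 19 → [1, 3, 9]
5 → replaces 9 → [1, 3, 5]
13 → extends → [1, 3, 5, 13]
7 → replaces 13 → [1, 3, 5, 7]
3 → already a tail → [1, 3, 5, 7]
4 → replaces 5 → [1, 3, 4, 7]
20 → extends → [1, 3, 4, 7, 20]
20 → already a tail → [1, 3, 4, 7, 20]
Five tails, so the longest strictly increasing subsequence has length 5 (e.g. 1, 3, 9, 13, 20).

5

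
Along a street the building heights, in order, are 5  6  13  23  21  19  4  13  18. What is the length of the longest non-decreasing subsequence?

Let dp[i] be the length of the longest such subsequence ending at index i:
i:      1  2  3  4  5  6  7  8  9
a[i]:   5  6 13 23 21 19  4 13 18
dp:     1  2  3  4  4  4  1  4  5
Maximum dp value is 5.

5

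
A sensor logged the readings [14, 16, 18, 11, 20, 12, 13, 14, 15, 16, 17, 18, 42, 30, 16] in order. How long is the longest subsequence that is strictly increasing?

Let dp[i] be the length of the longest such subsequence ending at index i:
i:      1  2  3  4  5  6  7  8  9 10 11 12 13 14 15
a[i]:  14 16 18 11 20 12 13 14 15 16 17 18 42 30 16
dp:     1  2  3  1  4  2  3  4  5  6  7  8  9  9  6
Maximum dp value is 9.

9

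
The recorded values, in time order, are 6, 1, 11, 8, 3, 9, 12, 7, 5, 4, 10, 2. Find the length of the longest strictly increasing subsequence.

4

Let dp[i] be the length of the longest such subsequence ending at index i:
i:      1  2  3  4  5  6  7  8  9 10 11 12
a[i]:   6  1 11  8  3  9 12  7  5  4 10  2
dp:     1  1  2  2  2  3  4  3  3  3  4  2
Maximum dp value is 4.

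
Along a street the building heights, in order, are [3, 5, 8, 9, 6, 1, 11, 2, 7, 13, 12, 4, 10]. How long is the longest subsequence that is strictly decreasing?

Negate each value so 'decreasing' becomes 'increasing', then run patience tails on the negated sequence:
-3 → extends → [-3]
-5 → replaces -3 → [-5]
-8 → replaces -5 → [-8]
-9 → replaces -8 → [-9]
-6 → extends → [-9, -6]
-1 → extends → [-9, -6, -1]
-11 → replaces -9 → [-11, -6, -1]
-2 → replaces -1 → [-11, -6, -2]
-7 → replaces -6 → [-11, -7, -2]
-13 → replaces -11 → [-13, -7, -2]
-12 → replaces -7 → [-13, -12, -2]
-4 → replaces -2 → [-13, -12, -4]
-10 → replaces -4 → [-13, -12, -10]
Three tails, so the longest strictly decreasing subsequence of the original has length 3.

3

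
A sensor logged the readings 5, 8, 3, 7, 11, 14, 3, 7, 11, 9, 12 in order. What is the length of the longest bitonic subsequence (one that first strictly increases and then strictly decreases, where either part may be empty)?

inc[i] = longest strictly increasing subsequence ending at i; dec[i] = longest strictly decreasing subsequence starting at i:
i:      1  2  3  4  5  6  7  8  9 10 11
a[i]:   5  8  3  7 11 14  3  7 11  9 12
inc:    1  2  1  2  3  4  1  2  3  3  4
dec:    2  3  1  2  2  3  1  1  2  1  1
Best peak at i=6 (value 14): inc=4, dec=3, length 4+3−1 = 6.

6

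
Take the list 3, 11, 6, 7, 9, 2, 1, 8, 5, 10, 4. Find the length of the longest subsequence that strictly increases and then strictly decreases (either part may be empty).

7

inc[i] = longest strictly increasing subsequence ending at i; dec[i] = longest strictly decreasing subsequence starting at i:
i:      1  2  3  4  5  6  7  8  9 10 11
a[i]:   3 11  6  7  9  2  1  8  5 10  4
inc:    1  2  2  3  4  1  1  4  2  5  2
dec:    3  5  3  3  4  2  1  3  2  2  1
Best peak at i=5 (value 9): inc=4, dec=4, length 4+4−1 = 7.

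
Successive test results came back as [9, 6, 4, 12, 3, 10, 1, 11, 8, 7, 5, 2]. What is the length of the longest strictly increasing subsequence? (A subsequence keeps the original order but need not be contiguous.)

Track the smallest tail for each achievable length (strict):
9 → extends → [9]
6 → replaces 9 → [6]
4 → replaces 6 → [4]
12 → extends → [4, 12]
3 → replaces 4 → [3, 12]
10 → replaces 12 → [3, 10]
1 → replaces 3 → [1, 10]
11 → extends → [1, 10, 11]
8 → replaces 10 → [1, 8, 11]
7 → replaces 8 → [1, 7, 11]
5 → replaces 7 → [1, 5, 11]
2 → replaces 5 → [1, 2, 11]
Three tails, so the longest strictly increasing subsequence has length 3 (e.g. 9, 10, 11).

3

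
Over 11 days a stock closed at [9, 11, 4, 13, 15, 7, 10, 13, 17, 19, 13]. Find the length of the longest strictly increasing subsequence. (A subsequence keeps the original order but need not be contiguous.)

Let dp[i] be the length of the longest such subsequence ending at index i:
i:      1  2  3  4  5  6  7  8  9 10 11
a[i]:   9 11  4 13 15  7 10 13 17 19 13
dp:     1  2  1  3  4  2  3  4  5  6  4
Maximum dp value is 6.

6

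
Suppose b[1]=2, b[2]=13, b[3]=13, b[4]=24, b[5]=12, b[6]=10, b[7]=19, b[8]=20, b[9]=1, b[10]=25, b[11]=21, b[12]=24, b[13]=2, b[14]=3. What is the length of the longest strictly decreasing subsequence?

4

Negate each value so 'decreasing' becomes 'increasing', then run patience tails on the negated sequence:
-2 → extends → [-2]
-13 → replaces -2 → [-13]
-13 → already a tail → [-13]
-24 → replaces -13 → [-24]
-12 → extends → [-24, -12]
-10 → extends → [-24, -12, -10]
-19 → replaces -12 → [-24, -19, -10]
-20 → replaces -19 → [-24, -20, -10]
-1 → extends → [-24, -20, -10, -1]
-25 → replaces -24 → [-25, -20, -10, -1]
-21 → replaces -20 → [-25, -21, -10, -1]
-24 → replaces -21 → [-25, -24, -10, -1]
-2 → replaces -1 → [-25, -24, -10, -2]
-3 → replaces -2 → [-25, -24, -10, -3]
Four tails, so the longest strictly decreasing subsequence of the original has length 4.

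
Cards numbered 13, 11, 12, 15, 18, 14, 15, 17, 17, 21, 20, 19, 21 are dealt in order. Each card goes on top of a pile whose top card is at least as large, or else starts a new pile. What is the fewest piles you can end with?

The minimum number of non-increasing subsequences covering a sequence equals the length of its longest strictly increasing subsequence.
LIS length is 7 (e.g. 11, 12, 14, 15, 17, 20, 21), so 7 piles are needed.

7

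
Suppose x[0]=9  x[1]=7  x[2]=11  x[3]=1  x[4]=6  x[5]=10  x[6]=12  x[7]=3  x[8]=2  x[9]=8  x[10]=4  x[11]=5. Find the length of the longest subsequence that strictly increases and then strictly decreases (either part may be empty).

inc[i] = longest strictly increasing subsequence ending at i; dec[i] = longest strictly decreasing subsequence starting at i:
i:      0  1  2  3  4  5  6  7  8  9 10 11
x[i]:   9  7 11  1  6 10 12  3  2  8  4  5
inc:    1  1  2  1  2  3  4  2  2  3  3  4
dec:    5  4  4  1  3  3  3  2  1  2  1  1
Best peak at i=6 (value 12): inc=4, dec=3, length 4+3−1 = 6.

6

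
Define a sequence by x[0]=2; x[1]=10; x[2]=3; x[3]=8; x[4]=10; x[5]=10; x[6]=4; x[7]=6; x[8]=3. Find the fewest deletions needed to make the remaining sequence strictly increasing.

5

Fewest deletions = n − (longest strictly increasing subsequence).
i:      0  1  2  3  4  5  6  7  8
x[i]:   2 10  3  8 10 10  4  6  3
dp:     1  2  2  3  4  4  3  4  2
max dp = 4, so deletions = 9 − 4 = 5.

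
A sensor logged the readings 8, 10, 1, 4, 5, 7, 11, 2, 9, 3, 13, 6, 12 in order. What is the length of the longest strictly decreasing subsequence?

3

Negate each value so 'decreasing' becomes 'increasing', then run patience tails on the negated sequence:
-8 → extends → [-8]
-10 → replaces -8 → [-10]
-1 → extends → [-10, -1]
-4 → replaces -1 → [-10, -4]
-5 → replaces -4 → [-10, -5]
-7 → replaces -5 → [-10, -7]
-11 → replaces -10 → [-11, -7]
-2 → extends → [-11, -7, -2]
-9 → replaces -7 → [-11, -9, -2]
-3 → replaces -2 → [-11, -9, -3]
-13 → replaces -11 → [-13, -9, -3]
-6 → replaces -3 → [-13, -9, -6]
-12 → replaces -9 → [-13, -12, -6]
Three tails, so the longest strictly decreasing subsequence of the original has length 3.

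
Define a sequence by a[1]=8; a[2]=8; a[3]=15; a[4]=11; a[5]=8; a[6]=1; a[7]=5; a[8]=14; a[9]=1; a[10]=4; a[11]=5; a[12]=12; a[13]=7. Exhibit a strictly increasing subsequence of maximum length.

Patience tails give the LIS length; then backtrack through the dp parents:
8 → extends → [8]
8 → already a tail → [8]
15 → extends → [8, 15]
11 → replaces 15 → [8, 11]
8 → already a tail → [8, 11]
1 → replaces 8 → [1, 11]
5 → replaces 11 → [1, 5]
14 → extends → [1, 5, 14]
1 → already a tail → [1, 5, 14]
4 → replaces 5 → [1, 4, 14]
5 → replaces 14 → [1, 4, 5]
12 → extends → [1, 4, 5, 12]
7 → replaces 12 → [1, 4, 5, 7]
Length 4; one witness is 1, 4, 5, 12.

1, 4, 5, 12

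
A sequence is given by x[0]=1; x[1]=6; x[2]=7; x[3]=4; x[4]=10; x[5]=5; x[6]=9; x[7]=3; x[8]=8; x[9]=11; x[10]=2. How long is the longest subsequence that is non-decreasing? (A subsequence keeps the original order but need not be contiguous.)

Track the smallest tail for each achievable length (allowing ties):
1 → extends → [1]
6 → extends → [1, 6]
7 → extends → [1, 6, 7]
4 → replaces 6 → [1, 4, 7]
10 → extends → [1, 4, 7, 10]
5 → replaces 7 → [1, 4, 5, 10]
9 → replaces 10 → [1, 4, 5, 9]
3 → replaces 4 → [1, 3, 5, 9]
8 → replaces 9 → [1, 3, 5, 8]
11 → extends → [1, 3, 5, 8, 11]
2 → replaces 3 → [1, 2, 5, 8, 11]
Five tails, so the longest non-decreasing subsequence has length 5 (e.g. 1, 6, 7, 10, 11).

5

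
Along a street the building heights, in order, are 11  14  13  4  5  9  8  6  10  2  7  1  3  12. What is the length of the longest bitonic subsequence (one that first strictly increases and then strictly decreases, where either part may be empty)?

8

inc[i] = longest strictly increasing subsequence ending at i; dec[i] = longest strictly decreasing subsequence starting at i:
i:      1  2  3  4  5  6  7  8  9 10 11 12 13 14
a[i]:  11 14 13  4  5  9  8  6 10  2  7  1  3 12
inc:    1  2  2  1  2  3  3  3  4  1  4  1  2  5
dec:    6  7  6  3  3  5  4  3  3  2  2  1  1  1
Best peak at i=2 (value 14): inc=2, dec=7, length 2+7−1 = 8.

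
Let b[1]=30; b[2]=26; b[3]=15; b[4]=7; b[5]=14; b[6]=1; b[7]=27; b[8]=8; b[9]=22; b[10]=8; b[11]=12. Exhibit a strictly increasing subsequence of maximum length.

Patience tails give the LIS length; then backtrack through the dp parents:
30 → extends → [30]
26 → replaces 30 → [26]
15 → replaces 26 → [15]
7 → replaces 15 → [7]
14 → extends → [7, 14]
1 → replaces 7 → [1, 14]
27 → extends → [1, 14, 27]
8 → replaces 14 → [1, 8, 27]
22 → replaces 27 → [1, 8, 22]
8 → already a tail → [1, 8, 22]
12 → replaces 22 → [1, 8, 12]
Length 3; one witness is 7, 14, 27.

7, 14, 27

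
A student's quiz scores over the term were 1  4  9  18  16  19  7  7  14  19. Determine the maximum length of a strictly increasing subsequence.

5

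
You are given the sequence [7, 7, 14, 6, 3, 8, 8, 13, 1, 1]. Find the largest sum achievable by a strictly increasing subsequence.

28

Let S[i] be the best sum of a strictly increasing subsequence ending at i:
i:      1  2  3  4  5  6  7  8  9 10
a[i]:   7  7 14  6  3  8  8 13  1  1
S:      7  7 21  6  3 15 15 28  1  1
Maximum is 28 (e.g. 7 + 8 + 13).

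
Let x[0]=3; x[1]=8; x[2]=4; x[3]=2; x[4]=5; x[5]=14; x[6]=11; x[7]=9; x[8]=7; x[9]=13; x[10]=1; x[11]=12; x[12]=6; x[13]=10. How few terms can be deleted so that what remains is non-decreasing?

9

Fewest deletions = n − (longest non-decreasing subsequence).
i:      0  1  2  3  4  5  6  7  8  9 10 11 12 13
x[i]:   3  8  4  2  5 14 11  9  7 13  1 12  6 10
dp:     1  2  2  1  3  4  4  4  4  5  1  5  4  5
max dp = 5, so deletions = 14 − 5 = 9.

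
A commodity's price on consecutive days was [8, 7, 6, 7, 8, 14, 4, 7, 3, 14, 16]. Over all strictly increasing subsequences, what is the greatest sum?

51

Let S[i] be the best sum of a strictly increasing subsequence ending at i:
i:      1  2  3  4  5  6  7  8  9 10 11
a[i]:   8  7  6  7  8 14  4  7  3 14 16
S:      8  7  6 13 21 35  4 13  3 35 51
Maximum is 51 (e.g. 6 + 7 + 8 + 14 + 16).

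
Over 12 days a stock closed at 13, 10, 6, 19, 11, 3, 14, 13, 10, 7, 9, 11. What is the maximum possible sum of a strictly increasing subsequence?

35

Let S[i] be the best sum of a strictly increasing subsequence ending at i:
i:      1  2  3  4  5  6  7  8  9 10 11 12
a[i]:  13 10  6 19 11  3 14 13 10  7  9 11
S:     13 10  6 32 21  3 35 34 16 13 22 33
Maximum is 35 (e.g. 10 + 11 + 14).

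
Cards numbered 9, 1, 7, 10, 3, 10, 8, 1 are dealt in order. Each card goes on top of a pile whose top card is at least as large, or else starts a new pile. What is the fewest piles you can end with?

Place each on the leftmost legal pile:
9 → new pile 1 (tops now [9])
1 → pile 1 (tops now [1])
7 → new pile 2 (tops now [1, 7])
10 → new pile 3 (tops now [1, 7, 10])
3 → pile 2 (tops now [1, 3, 10])
10 → pile 3 (tops now [1, 3, 10])
8 → pile 3 (tops now [1, 3, 8])
1 → pile 1 (tops now [1, 3, 8])
Three piles.

3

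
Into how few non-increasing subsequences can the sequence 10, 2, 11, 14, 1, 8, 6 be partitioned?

3

Place each on the leftmost legal pile:
10 → new pile 1 (tops now [10])
2 → pile 1 (tops now [2])
11 → new pile 2 (tops now [2, 11])
14 → new pile 3 (tops now [2, 11, 14])
1 → pile 1 (tops now [1, 11, 14])
8 → pile 2 (tops now [1, 8, 14])
6 → pile 2 (tops now [1, 6, 14])
Three piles.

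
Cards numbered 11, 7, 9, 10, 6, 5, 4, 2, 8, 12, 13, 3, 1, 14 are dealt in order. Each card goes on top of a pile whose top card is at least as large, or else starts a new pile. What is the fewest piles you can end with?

Place each on the leftmost legal pile:
11 → new pile 1 (tops now [11])
7 → pile 1 (tops now [7])
9 → new pile 2 (tops now [7, 9])
10 → new pile 3 (tops now [7, 9, 10])
6 → pile 1 (tops now [6, 9, 10])
5 → pile 1 (tops now [5, 9, 10])
4 → pile 1 (tops now [4, 9, 10])
2 → pile 1 (tops now [2, 9, 10])
8 → pile 2 (tops now [2, 8, 10])
12 → new pile 4 (tops now [2, 8, 10, 12])
13 → new pile 5 (tops now [2, 8, 10, 12, 13])
3 → pile 2 (tops now [2, 3, 10, 12, 13])
1 → pile 1 (tops now [1, 3, 10, 12, 13])
14 → new pile 6 (tops now [1, 3, 10, 12, 13, 14])
Six piles.

6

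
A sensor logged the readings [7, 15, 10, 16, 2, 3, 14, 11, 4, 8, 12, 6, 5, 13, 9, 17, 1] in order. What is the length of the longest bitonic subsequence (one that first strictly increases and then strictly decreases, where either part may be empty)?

inc[i] = longest strictly increasing subsequence ending at i; dec[i] = longest strictly decreasing subsequence starting at i:
i:      1  2  3  4  5  6  7  8  9 10 11 12 13 14 15 16 17
a[i]:   7 15 10 16  2  3 14 11  4  8 12  6  5 13  9 17  1
inc:    1  2  2  3  1  2  3  3  3  4  5  4  4  6  5  7  1
dec:    4  7  5  7  2  2  6  5  2  4  4  3  2  3  2  2  1
Best peak at i=4 (value 16): inc=3, dec=7, length 3+7−1 = 9.

9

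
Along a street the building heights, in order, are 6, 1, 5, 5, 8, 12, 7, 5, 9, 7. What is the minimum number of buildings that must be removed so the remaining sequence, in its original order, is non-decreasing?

Fewest deletions = n − (longest non-decreasing subsequence).
Patience tails:
6 → extends → [6]
1 → replaces 6 → [1]
5 → extends → [1, 5]
5 → extends → [1, 5, 5]
8 → extends → [1, 5, 5, 8]
12 → extends → [1, 5, 5, 8, 12]
7 → replaces 8 → [1, 5, 5, 7, 12]
5 → replaces 7 → [1, 5, 5, 5, 12]
9 → replaces 12 → [1, 5, 5, 5, 9]
7 → replaces 9 → [1, 5, 5, 5, 7]
Longest non-decreasing subsequence has length 5, so deletions = 10 − 5 = 5.

5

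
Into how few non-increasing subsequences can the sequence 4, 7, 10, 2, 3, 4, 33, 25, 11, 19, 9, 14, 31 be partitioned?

Place each on the leftmost legal pile:
4 → new pile 1 (tops now [4])
7 → new pile 2 (tops now [4, 7])
10 → new pile 3 (tops now [4, 7, 10])
2 → pile 1 (tops now [2, 7, 10])
3 → pile 2 (tops now [2, 3, 10])
4 → pile 3 (tops now [2, 3, 4])
33 → new pile 4 (tops now [2, 3, 4, 33])
25 → pile 4 (tops now [2, 3, 4, 25])
11 → pile 4 (tops now [2, 3, 4, 11])
19 → new pile 5 (tops now [2, 3, 4, 11, 19])
9 → pile 4 (tops now [2, 3, 4, 9, 19])
14 → pile 5 (tops now [2, 3, 4, 9, 14])
31 → new pile 6 (tops now [2, 3, 4, 9, 14, 31])
Six piles.

6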